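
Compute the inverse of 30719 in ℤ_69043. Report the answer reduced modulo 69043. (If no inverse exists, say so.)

no inverse exists

Compute gcd(30719, 69043):
69043 = 2×30719 + 7605
30719 = 4×7605 + 299
7605 = 25×299 + 130
299 = 2×130 + 39
130 = 3×39 + 13
39 = 3×13 + 0
The gcd is 13, not 1, hence no inverse exists.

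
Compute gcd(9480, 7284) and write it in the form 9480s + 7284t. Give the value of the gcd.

12

Euclidean algorithm:
9480 = 1×7284 + 2196
7284 = 3×2196 + 696
2196 = 3×696 + 108
696 = 6×108 + 48
108 = 2×48 + 12
48 = 4×12 + 0
gcd(9480, 7284) = 12.
Working backward:
12 = 108 − 2·48
12 = −2·696 + 13·108
12 = 13·2196 − 41·696
12 = −41·7284 + 136·2196
12 = 136·9480 − 177·7284
So 12 = (136)·9480 + (-177)·7284.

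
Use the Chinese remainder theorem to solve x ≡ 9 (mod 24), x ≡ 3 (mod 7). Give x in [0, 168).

129

Write x = 9 + 24·k. Then 24·k ≡ 3 − 9 ≡ 1 (mod 7).
Need 24⁻¹ mod 7. Extended Euclid on (7, 3):
7 = 2×3 + 1
3 = 3×1 + 0
Back-substitute:
1 = 7 − 2·3
24⁻¹ ≡ 5 (mod 7), so k ≡ 5·1 ≡ 5 (mod 7).
x = 9 + 24·5 = 129.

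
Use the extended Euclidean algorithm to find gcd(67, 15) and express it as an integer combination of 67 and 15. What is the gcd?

Euclidean algorithm:
67 = 4·15 + 7
15 = 2·7 + 1
7 = 7·1 + 0
gcd(67, 15) = 1.
Express as a combination:
1 = 15 − 2·7
1 = −2·67 + 9·15
So 1 = (-2)·67 + (9)·15.

1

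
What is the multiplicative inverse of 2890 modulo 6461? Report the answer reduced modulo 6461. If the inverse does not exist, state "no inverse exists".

Run Euclid on (6461, 2890):
6461 = 2×2890 + 681
2890 = 4×681 + 166
681 = 4×166 + 17
166 = 9×17 + 13
17 = 1×13 + 4
13 = 3×4 + 1
4 = 4×1 + 0
gcd = 1, so the inverse exists. Back-substitute:
1 = 13 − 3·4
1 = −3·17 + 4·13
1 = 4·166 − 39·17
1 = −39·681 + 160·166
1 = 160·2890 − 679·681
1 = −679·6461 + 1518·2890
So 2890·1518 ≡ 1 (mod 6461).

1518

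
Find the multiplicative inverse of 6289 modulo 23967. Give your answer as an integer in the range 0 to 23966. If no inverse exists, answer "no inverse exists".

10381

gcd(23967, 6289) by repeated division:
23967 = 3*6289 + 5100
6289 = 1*5100 + 1189
5100 = 4*1189 + 344
1189 = 3*344 + 157
344 = 2*157 + 30
157 = 5*30 + 7
30 = 4*7 + 2
7 = 3*2 + 1
2 = 2*1 + 0
Since gcd(6289, 23967) = 1, back-substitute to write 1 as a combination:
1 = 7 − 3·2
1 = −3·30 + 13·7
1 = 13·157 − 68·30
1 = −68·344 + 149·157
1 = 149·1189 − 515·344
1 = −515·5100 + 2209·1189
1 = 2209·6289 − 2724·5100
1 = −2724·23967 + 10381·6289
So 6289·10381 ≡ 1 (mod 23967).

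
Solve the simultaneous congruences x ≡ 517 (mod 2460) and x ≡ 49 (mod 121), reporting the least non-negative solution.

Write x = 517 + 2460·k. Then 2460·k ≡ 49 − 517 ≡ 16 (mod 121).
Need 2460⁻¹ mod 121. Extended Euclid on (121, 40):
121 = 3×40 + 1
40 = 40×1 + 0
Back-substitute:
1 = 121 − 3·40
2460⁻¹ ≡ 118 (mod 121), so k ≡ 118·16 ≡ 73 (mod 121).
x = 517 + 2460·73 = 180097.

180097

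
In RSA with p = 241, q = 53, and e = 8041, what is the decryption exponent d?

7321

φ(n) = (p−1)(q−1) = 240·52 = 12480.
Need d with 8041·d ≡ 1 (mod 12480). Apply the extended Euclidean algorithm:
12480 = 1*8041 + 4439
8041 = 1*4439 + 3602
4439 = 1*3602 + 837
3602 = 4*837 + 254
837 = 3*254 + 75
254 = 3*75 + 29
75 = 2*29 + 17
29 = 1*17 + 12
17 = 1*12 + 5
12 = 2*5 + 2
5 = 2*2 + 1
2 = 2*1 + 0
Back-substitute:
1 = 5 − 2·2
1 = −2·12 + 5·5
1 = 5·17 − 7·12
1 = −7·29 + 12·17
1 = 12·75 − 31·29
1 = −31·254 + 105·75
1 = 105·837 − 346·254
1 = −346·3602 + 1489·837
1 = 1489·4439 − 1835·3602
1 = −1835·8041 + 3324·4439
1 = 3324·12480 − 5159·8041
So 8041·(-5159) ≡ 1 (mod 12480), hence d ≡ -5159 ≡ 7321 (mod 12480).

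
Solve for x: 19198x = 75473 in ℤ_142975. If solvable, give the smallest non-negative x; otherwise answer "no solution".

139501

First find gcd(19198, 142975):
142975 = 7×19198 + 8589
19198 = 2×8589 + 2020
8589 = 4×2020 + 509
2020 = 3×509 + 493
509 = 1×493 + 16
493 = 30×16 + 13
16 = 1×13 + 3
13 = 4×3 + 1
3 = 3×1 + 0
gcd = 1, so a unique solution mod 142975 exists.
Back-substitute for the Bézout coefficients:
1 = 13 − 4·3
1 = −4·16 + 5·13
1 = 5·493 − 154·16
1 = −154·509 + 159·493
1 = 159·2020 − 631·509
1 = −631·8589 + 2683·2020
1 = 2683·19198 − 5997·8589
1 = −5997·142975 + 44662·19198
So 19198·(44662) ≡ 1 (mod 142975), giving 19198⁻¹ ≡ 44662.
x ≡ 19198⁻¹·75473 ≡ 44662·75473 ≡ 139501 (mod 142975).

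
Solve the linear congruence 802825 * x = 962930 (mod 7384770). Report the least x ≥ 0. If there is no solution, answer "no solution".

474560

First find gcd(802825, 7384770):
7384770 = 9·802825 + 159345
802825 = 5·159345 + 6100
159345 = 26·6100 + 745
6100 = 8·745 + 140
745 = 5·140 + 45
140 = 3·45 + 5
45 = 9·5 + 0
gcd = 5 and 5 | 962930, so solutions exist. Divide through by 5: 160565x ≡ 192586 (mod 1476954).
Now find 160565⁻¹ mod 1476954:
1476954 = 9×160565 + 31869
160565 = 5×31869 + 1220
31869 = 26×1220 + 149
1220 = 8×149 + 28
149 = 5×28 + 9
28 = 3×9 + 1
9 = 9×1 + 0
Back-substitute:
1 = 28 − 3·9
1 = −3·149 + 16·28
1 = 16·1220 − 131·149
1 = −131·31869 + 3422·1220
1 = 3422·160565 − 17241·31869
1 = −17241·1476954 + 158591·160565
So 160565⁻¹ ≡ 158591 (mod 1476954).
Then x ≡ 158591·192586 ≡ 474560 (mod 1476954); the smallest non-negative solution is x = 474560.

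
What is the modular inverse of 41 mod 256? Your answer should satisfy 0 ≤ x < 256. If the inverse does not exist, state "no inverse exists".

gcd(256, 41) by repeated division:
256 = 6*41 + 10
41 = 4*10 + 1
10 = 10*1 + 0
The gcd is 1. Working backward:
1 = 41 − 4·10
1 = −4·256 + 25·41
So 41·25 ≡ 1 (mod 256).

25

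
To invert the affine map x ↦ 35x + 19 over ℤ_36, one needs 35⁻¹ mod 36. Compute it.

35

Run Euclid on (36, 35):
36 = 1*35 + 1
35 = 35*1 + 0
The gcd is 1. Working backward:
1 = 36 − 35
Hence 35⁻¹ ≡ -1 ≡ 35 (mod 36).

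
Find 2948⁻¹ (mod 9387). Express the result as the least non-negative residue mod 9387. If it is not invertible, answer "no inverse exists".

Run Euclid on (9387, 2948):
9387 = 3·2948 + 543
2948 = 5·543 + 233
543 = 2·233 + 77
233 = 3·77 + 2
77 = 38·2 + 1
2 = 2·1 + 0
gcd = 1, so the inverse exists. Back-substitute:
1 = 77 − 38·2
1 = −38·233 + 115·77
1 = 115·543 − 268·233
1 = −268·2948 + 1455·543
1 = 1455·9387 − 4633·2948
So 2948·(-4633) ≡ 1 (mod 9387), and -4633 ≡ 4754 (mod 9387).

4754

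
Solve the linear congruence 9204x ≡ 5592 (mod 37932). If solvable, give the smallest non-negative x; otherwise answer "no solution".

First find gcd(9204, 37932):
37932 = 4×9204 + 1116
9204 = 8×1116 + 276
1116 = 4×276 + 12
276 = 23×12 + 0
gcd = 12 and 12 | 5592, so solutions exist. Divide through by 12: 767x ≡ 466 (mod 3161).
Now find 767⁻¹ mod 3161:
3161 = 4·767 + 93
767 = 8·93 + 23
93 = 4·23 + 1
23 = 23·1 + 0
Back-substitute:
1 = 93 − 4·23
1 = −4·767 + 33·93
1 = 33·3161 − 136·767
So 767·(-136) ≡ 1 (mod 3161), i.e. 767⁻¹ ≡ 3025.
Then x ≡ 3025·466 ≡ 3005 (mod 3161); the smallest non-negative solution is x = 3005.

3005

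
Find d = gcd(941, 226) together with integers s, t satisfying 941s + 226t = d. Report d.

1

Euclidean algorithm:
941 = 4·226 + 37
226 = 6·37 + 4
37 = 9·4 + 1
4 = 4·1 + 0
gcd(941, 226) = 1.
Working backward:
1 = 37 − 9·4
1 = −9·226 + 55·37
1 = 55·941 − 229·226
So 1 = (55)·941 + (-229)·226.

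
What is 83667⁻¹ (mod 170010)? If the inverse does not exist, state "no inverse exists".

Compute gcd(83667, 170010):
170010 = 2*83667 + 2676
83667 = 31*2676 + 711
2676 = 3*711 + 543
711 = 1*543 + 168
543 = 3*168 + 39
168 = 4*39 + 12
39 = 3*12 + 3
12 = 4*3 + 0
Since gcd = 3 > 1, 83667 is not a unit mod 170010.

no inverse exists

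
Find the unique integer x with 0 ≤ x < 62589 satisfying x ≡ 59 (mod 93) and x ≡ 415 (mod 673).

Write x = 59 + 93·k. Then 93·k ≡ 415 − 59 ≡ 356 (mod 673).
Need 93⁻¹ mod 673. Extended Euclid on (673, 93):
673 = 7×93 + 22
93 = 4×22 + 5
22 = 4×5 + 2
5 = 2×2 + 1
2 = 2×1 + 0
Back-substitute:
1 = 5 − 2·2
1 = −2·22 + 9·5
1 = 9·93 − 38·22
1 = −38·673 + 275·93
93⁻¹ ≡ 275 (mod 673), so k ≡ 275·356 ≡ 315 (mod 673).
x = 59 + 93·315 = 29354.

29354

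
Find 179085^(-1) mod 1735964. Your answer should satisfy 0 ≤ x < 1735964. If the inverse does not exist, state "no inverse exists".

1232153

gcd(1735964, 179085) by repeated division:
1735964 = 9×179085 + 124199
179085 = 1×124199 + 54886
124199 = 2×54886 + 14427
54886 = 3×14427 + 11605
14427 = 1×11605 + 2822
11605 = 4×2822 + 317
2822 = 8×317 + 286
317 = 1×286 + 31
286 = 9×31 + 7
31 = 4×7 + 3
7 = 2×3 + 1
3 = 3×1 + 0
Since gcd(179085, 1735964) = 1, back-substitute to write 1 as a combination:
1 = 7 − 2·3
1 = −2·31 + 9·7
1 = 9·286 − 83·31
1 = −83·317 + 92·286
1 = 92·2822 − 819·317
1 = −819·11605 + 3368·2822
1 = 3368·14427 − 4187·11605
1 = −4187·54886 + 15929·14427
1 = 15929·124199 − 36045·54886
1 = −36045·179085 + 51974·124199
1 = 51974·1735964 − 503811·179085
Hence 179085⁻¹ ≡ -503811 ≡ 1232153 (mod 1735964).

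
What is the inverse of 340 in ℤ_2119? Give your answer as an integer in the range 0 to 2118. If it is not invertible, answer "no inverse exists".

1502

gcd(2119, 340) by repeated division:
2119 = 6·340 + 79
340 = 4·79 + 24
79 = 3·24 + 7
24 = 3·7 + 3
7 = 2·3 + 1
3 = 3·1 + 0
Since gcd(340, 2119) = 1, back-substitute to write 1 as a combination:
1 = 7 − 2·3
1 = −2·24 + 7·7
1 = 7·79 − 23·24
1 = −23·340 + 99·79
1 = 99·2119 − 617·340
Thus 340·(-617) ≡ 1 (mod 2119); reducing, -617 mod 2119 = 1502.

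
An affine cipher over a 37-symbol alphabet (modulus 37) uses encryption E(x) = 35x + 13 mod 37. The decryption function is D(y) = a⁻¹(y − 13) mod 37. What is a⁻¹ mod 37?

Apply the Euclidean algorithm to 37 and 35:
37 = 1·35 + 2
35 = 17·2 + 1
2 = 2·1 + 0
gcd = 1, so the inverse exists. Back-substitute:
1 = 35 − 17·2
1 = −17·37 + 18·35
So 35·18 ≡ 1 (mod 37).

18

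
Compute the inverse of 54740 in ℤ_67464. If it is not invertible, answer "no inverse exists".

Euclidean algorithm on 67464, 54740:
67464 = 1*54740 + 12724
54740 = 4*12724 + 3844
12724 = 3*3844 + 1192
3844 = 3*1192 + 268
1192 = 4*268 + 120
268 = 2*120 + 28
120 = 4*28 + 8
28 = 3*8 + 4
8 = 2*4 + 0
Since gcd = 4 > 1, 54740 is not a unit mod 67464.

no inverse exists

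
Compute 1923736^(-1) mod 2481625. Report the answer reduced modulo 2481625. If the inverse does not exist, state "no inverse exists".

Extended Euclidean algorithm:
2481625 = 1·1923736 + 557889
1923736 = 3·557889 + 250069
557889 = 2·250069 + 57751
250069 = 4·57751 + 19065
57751 = 3·19065 + 556
19065 = 34·556 + 161
556 = 3·161 + 73
161 = 2·73 + 15
73 = 4·15 + 13
15 = 1·13 + 2
13 = 6·2 + 1
2 = 2·1 + 0
Since gcd(1923736, 2481625) = 1, back-substitute to write 1 as a combination:
1 = 13 − 6·2
1 = −6·15 + 7·13
1 = 7·73 − 34·15
1 = −34·161 + 75·73
1 = 75·556 − 259·161
1 = −259·19065 + 8881·556
1 = 8881·57751 − 26902·19065
1 = −26902·250069 + 116489·57751
1 = 116489·557889 − 259880·250069
1 = −259880·1923736 + 896129·557889
1 = 896129·2481625 − 1156009·1923736
So 1923736·(-1156009) ≡ 1 (mod 2481625), and -1156009 ≡ 1325616 (mod 2481625).

1325616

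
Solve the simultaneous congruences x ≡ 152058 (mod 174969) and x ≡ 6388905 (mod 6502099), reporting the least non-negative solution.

1134746204286

Write x = 152058 + 174969·k. Then 174969·k ≡ 6388905 − 152058 ≡ 6236847 (mod 6502099).
Need 174969⁻¹ mod 6502099. Extended Euclid on (6502099, 174969):
6502099 = 37×174969 + 28246
174969 = 6×28246 + 5493
28246 = 5×5493 + 781
5493 = 7×781 + 26
781 = 30×26 + 1
26 = 26×1 + 0
Back-substitute:
1 = 781 − 30·26
1 = −30·5493 + 211·781
1 = 211·28246 − 1085·5493
1 = −1085·174969 + 6721·28246
1 = 6721·6502099 − 249762·174969
174969⁻¹ ≡ 6252337 (mod 6502099), so k ≡ 6252337·6236847 ≡ 6485412 (mod 6502099).
x = 152058 + 174969·6485412 = 1134746204286.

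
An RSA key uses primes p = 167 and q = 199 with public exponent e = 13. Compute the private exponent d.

7585

φ(n) = (p−1)(q−1) = 166·198 = 32868.
Need d with 13·d ≡ 1 (mod 32868). Apply the extended Euclidean algorithm:
32868 = 2528*13 + 4
13 = 3*4 + 1
4 = 4*1 + 0
Back-substitute:
1 = 13 − 3·4
1 = −3·32868 + 7585·13
So 13·7585 ≡ 1 (mod 32868), hence d = 7585.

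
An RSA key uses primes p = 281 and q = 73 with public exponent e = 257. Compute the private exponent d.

10433

φ(n) = (p−1)(q−1) = 280·72 = 20160.
Need d with 257·d ≡ 1 (mod 20160). Apply the extended Euclidean algorithm:
20160 = 78·257 + 114
257 = 2·114 + 29
114 = 3·29 + 27
29 = 1·27 + 2
27 = 13·2 + 1
2 = 2·1 + 0
Back-substitute:
1 = 27 − 13·2
1 = −13·29 + 14·27
1 = 14·114 − 55·29
1 = −55·257 + 124·114
1 = 124·20160 − 9727·257
So 257·(-9727) ≡ 1 (mod 20160), hence d ≡ -9727 ≡ 10433 (mod 20160).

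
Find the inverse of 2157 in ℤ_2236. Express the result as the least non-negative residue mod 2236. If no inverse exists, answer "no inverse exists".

1585

gcd(2236, 2157) by repeated division:
2236 = 1·2157 + 79
2157 = 27·79 + 24
79 = 3·24 + 7
24 = 3·7 + 3
7 = 2·3 + 1
3 = 3·1 + 0
The gcd is 1. Working backward:
1 = 7 − 2·3
1 = −2·24 + 7·7
1 = 7·79 − 23·24
1 = −23·2157 + 628·79
1 = 628·2236 − 651·2157
So 2157·(-651) ≡ 1 (mod 2236), and -651 ≡ 1585 (mod 2236).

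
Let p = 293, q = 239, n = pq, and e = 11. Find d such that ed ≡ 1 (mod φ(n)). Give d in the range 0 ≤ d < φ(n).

37907

φ(n) = (p−1)(q−1) = 292·238 = 69496.
Need d with 11·d ≡ 1 (mod 69496). Apply the extended Euclidean algorithm:
69496 = 6317·11 + 9
11 = 1·9 + 2
9 = 4·2 + 1
2 = 2·1 + 0
Back-substitute:
1 = 9 − 4·2
1 = −4·11 + 5·9
1 = 5·69496 − 31589·11
So 11·(-31589) ≡ 1 (mod 69496), hence d ≡ -31589 ≡ 37907 (mod 69496).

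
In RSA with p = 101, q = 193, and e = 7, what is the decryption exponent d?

φ(n) = (p−1)(q−1) = 100·192 = 19200.
Need d with 7·d ≡ 1 (mod 19200). Apply the extended Euclidean algorithm:
19200 = 2742*7 + 6
7 = 1*6 + 1
6 = 6*1 + 0
Back-substitute:
1 = 7 − 6
1 = −19200 + 2743·7
So 7·2743 ≡ 1 (mod 19200), hence d = 2743.

2743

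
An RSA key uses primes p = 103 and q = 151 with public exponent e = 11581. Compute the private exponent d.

5521

φ(n) = (p−1)(q−1) = 102·150 = 15300.
Need d with 11581·d ≡ 1 (mod 15300). Apply the extended Euclidean algorithm:
15300 = 1*11581 + 3719
11581 = 3*3719 + 424
3719 = 8*424 + 327
424 = 1*327 + 97
327 = 3*97 + 36
97 = 2*36 + 25
36 = 1*25 + 11
25 = 2*11 + 3
11 = 3*3 + 2
3 = 1*2 + 1
2 = 2*1 + 0
Back-substitute:
1 = 3 − 2
1 = −11 + 4·3
1 = 4·25 − 9·11
1 = −9·36 + 13·25
1 = 13·97 − 35·36
1 = −35·327 + 118·97
1 = 118·424 − 153·327
1 = −153·3719 + 1342·424
1 = 1342·11581 − 4179·3719
1 = −4179·15300 + 5521·11581
So 11581·5521 ≡ 1 (mod 15300), hence d = 5521.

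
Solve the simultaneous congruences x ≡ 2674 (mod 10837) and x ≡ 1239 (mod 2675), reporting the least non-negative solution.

28666539

Write x = 2674 + 10837·k. Then 10837·k ≡ 1239 − 2674 ≡ 1240 (mod 2675).
Need 10837⁻¹ mod 2675. Extended Euclid on (2675, 137):
2675 = 19*137 + 72
137 = 1*72 + 65
72 = 1*65 + 7
65 = 9*7 + 2
7 = 3*2 + 1
2 = 2*1 + 0
Back-substitute:
1 = 7 − 3·2
1 = −3·65 + 28·7
1 = 28·72 − 31·65
1 = −31·137 + 59·72
1 = 59·2675 − 1152·137
10837⁻¹ ≡ 1523 (mod 2675), so k ≡ 1523·1240 ≡ 2645 (mod 2675).
x = 2674 + 10837·2645 = 28666539.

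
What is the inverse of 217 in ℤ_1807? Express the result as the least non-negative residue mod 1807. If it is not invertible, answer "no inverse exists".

458

Extended Euclidean algorithm:
1807 = 8*217 + 71
217 = 3*71 + 4
71 = 17*4 + 3
4 = 1*3 + 1
3 = 3*1 + 0
gcd = 1, so the inverse exists. Back-substitute:
1 = 4 − 3
1 = −71 + 18·4
1 = 18·217 − 55·71
1 = −55·1807 + 458·217
So 217·458 ≡ 1 (mod 1807).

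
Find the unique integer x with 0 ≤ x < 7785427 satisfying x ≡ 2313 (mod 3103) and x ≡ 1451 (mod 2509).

Write x = 2313 + 3103·k. Then 3103·k ≡ 1451 − 2313 ≡ 1647 (mod 2509).
Need 3103⁻¹ mod 2509. Extended Euclid on (2509, 594):
2509 = 4×594 + 133
594 = 4×133 + 62
133 = 2×62 + 9
62 = 6×9 + 8
9 = 1×8 + 1
8 = 8×1 + 0
Back-substitute:
1 = 9 − 8
1 = −62 + 7·9
1 = 7·133 − 15·62
1 = −15·594 + 67·133
1 = 67·2509 − 283·594
3103⁻¹ ≡ 2226 (mod 2509), so k ≡ 2226·1647 ≡ 573 (mod 2509).
x = 2313 + 3103·573 = 1780332.

1780332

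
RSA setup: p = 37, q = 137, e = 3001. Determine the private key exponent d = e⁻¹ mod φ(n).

4201

φ(n) = (p−1)(q−1) = 36·136 = 4896.
Need d with 3001·d ≡ 1 (mod 4896). Apply the extended Euclidean algorithm:
4896 = 1×3001 + 1895
3001 = 1×1895 + 1106
1895 = 1×1106 + 789
1106 = 1×789 + 317
789 = 2×317 + 155
317 = 2×155 + 7
155 = 22×7 + 1
7 = 7×1 + 0
Back-substitute:
1 = 155 − 22·7
1 = −22·317 + 45·155
1 = 45·789 − 112·317
1 = −112·1106 + 157·789
1 = 157·1895 − 269·1106
1 = −269·3001 + 426·1895
1 = 426·4896 − 695·3001
So 3001·(-695) ≡ 1 (mod 4896), hence d ≡ -695 ≡ 4201 (mod 4896).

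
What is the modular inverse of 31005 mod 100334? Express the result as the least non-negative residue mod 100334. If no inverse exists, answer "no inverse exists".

Euclidean algorithm on 100334, 31005:
100334 = 3×31005 + 7319
31005 = 4×7319 + 1729
7319 = 4×1729 + 403
1729 = 4×403 + 117
403 = 3×117 + 52
117 = 2×52 + 13
52 = 4×13 + 0
The gcd is 13, not 1, hence no inverse exists.

no inverse exists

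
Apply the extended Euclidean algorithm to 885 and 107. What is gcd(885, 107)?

Repeated division:
885 = 8×107 + 29
107 = 3×29 + 20
29 = 1×20 + 9
20 = 2×9 + 2
9 = 4×2 + 1
2 = 2×1 + 0
gcd(885, 107) = 1.
Working backward:
1 = 9 − 4·2
1 = −4·20 + 9·9
1 = 9·29 − 13·20
1 = −13·107 + 48·29
1 = 48·885 − 397·107
So 1 = (48)·885 + (-397)·107.

1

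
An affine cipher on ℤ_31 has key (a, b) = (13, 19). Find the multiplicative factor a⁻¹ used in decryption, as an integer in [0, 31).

Apply the Euclidean algorithm to 31 and 13:
31 = 2*13 + 5
13 = 2*5 + 3
5 = 1*3 + 2
3 = 1*2 + 1
2 = 2*1 + 0
gcd = 1, so the inverse exists. Back-substitute:
1 = 3 − 2
1 = −5 + 2·3
1 = 2·13 − 5·5
1 = −5·31 + 12·13
So 13·12 ≡ 1 (mod 31).

12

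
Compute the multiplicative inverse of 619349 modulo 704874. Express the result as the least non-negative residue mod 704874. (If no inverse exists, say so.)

101159

Run Euclid on (704874, 619349):
704874 = 1×619349 + 85525
619349 = 7×85525 + 20674
85525 = 4×20674 + 2829
20674 = 7×2829 + 871
2829 = 3×871 + 216
871 = 4×216 + 7
216 = 30×7 + 6
7 = 1×6 + 1
6 = 6×1 + 0
Since gcd(619349, 704874) = 1, back-substitute to write 1 as a combination:
1 = 7 − 6
1 = −216 + 31·7
1 = 31·871 − 125·216
1 = −125·2829 + 406·871
1 = 406·20674 − 2967·2829
1 = −2967·85525 + 12274·20674
1 = 12274·619349 − 88885·85525
1 = −88885·704874 + 101159·619349
So 619349·101159 ≡ 1 (mod 704874).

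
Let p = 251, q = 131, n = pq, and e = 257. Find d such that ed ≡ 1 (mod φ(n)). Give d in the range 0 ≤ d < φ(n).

12393

φ(n) = (p−1)(q−1) = 250·130 = 32500.
Need d with 257·d ≡ 1 (mod 32500). Apply the extended Euclidean algorithm:
32500 = 126*257 + 118
257 = 2*118 + 21
118 = 5*21 + 13
21 = 1*13 + 8
13 = 1*8 + 5
8 = 1*5 + 3
5 = 1*3 + 2
3 = 1*2 + 1
2 = 2*1 + 0
Back-substitute:
1 = 3 − 2
1 = −5 + 2·3
1 = 2·8 − 3·5
1 = −3·13 + 5·8
1 = 5·21 − 8·13
1 = −8·118 + 45·21
1 = 45·257 − 98·118
1 = −98·32500 + 12393·257
So 257·12393 ≡ 1 (mod 32500), hence d = 12393.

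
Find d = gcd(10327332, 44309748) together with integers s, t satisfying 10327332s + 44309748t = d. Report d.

Repeated division:
44309748 = 4*10327332 + 3000420
10327332 = 3*3000420 + 1326072
3000420 = 2*1326072 + 348276
1326072 = 3*348276 + 281244
348276 = 1*281244 + 67032
281244 = 4*67032 + 13116
67032 = 5*13116 + 1452
13116 = 9*1452 + 48
1452 = 30*48 + 12
48 = 4*12 + 0
gcd(10327332, 44309748) = 12.
Express as a combination:
12 = 1452 − 30·48
12 = −30·13116 + 271·1452
12 = 271·67032 − 1385·13116
12 = −1385·281244 + 5811·67032
12 = 5811·348276 − 7196·281244
12 = −7196·1326072 + 27399·348276
12 = 27399·3000420 − 61994·1326072
12 = −61994·10327332 + 213381·3000420
12 = 213381·44309748 − 915518·10327332
So 12 = (213381)·44309748 + (-915518)·10327332.

12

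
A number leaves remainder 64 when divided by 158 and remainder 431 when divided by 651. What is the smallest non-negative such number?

Write x = 64 + 158·k. Then 158·k ≡ 431 − 64 ≡ 367 (mod 651).
Need 158⁻¹ mod 651. Extended Euclid on (651, 158):
651 = 4×158 + 19
158 = 8×19 + 6
19 = 3×6 + 1
6 = 6×1 + 0
Back-substitute:
1 = 19 − 3·6
1 = −3·158 + 25·19
1 = 25·651 − 103·158
158⁻¹ ≡ 548 (mod 651), so k ≡ 548·367 ≡ 608 (mod 651).
x = 64 + 158·608 = 96128.

96128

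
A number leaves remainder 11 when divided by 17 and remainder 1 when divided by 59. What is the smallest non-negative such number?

Write x = 11 + 17·k. Then 17·k ≡ 1 − 11 ≡ 49 (mod 59).
Need 17⁻¹ mod 59. Extended Euclid on (59, 17):
59 = 3·17 + 8
17 = 2·8 + 1
8 = 8·1 + 0
Back-substitute:
1 = 17 − 2·8
1 = −2·59 + 7·17
17⁻¹ ≡ 7 (mod 59), so k ≡ 7·49 ≡ 48 (mod 59).
x = 11 + 17·48 = 827.

827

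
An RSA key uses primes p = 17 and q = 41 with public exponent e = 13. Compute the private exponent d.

φ(n) = (p−1)(q−1) = 16·40 = 640.
Need d with 13·d ≡ 1 (mod 640). Apply the extended Euclidean algorithm:
640 = 49×13 + 3
13 = 4×3 + 1
3 = 3×1 + 0
Back-substitute:
1 = 13 − 4·3
1 = −4·640 + 197·13
So 13·197 ≡ 1 (mod 640), hence d = 197.

197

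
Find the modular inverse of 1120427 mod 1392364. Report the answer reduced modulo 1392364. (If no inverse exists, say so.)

Run Euclid on (1392364, 1120427):
1392364 = 1·1120427 + 271937
1120427 = 4·271937 + 32679
271937 = 8·32679 + 10505
32679 = 3·10505 + 1164
10505 = 9·1164 + 29
1164 = 40·29 + 4
29 = 7·4 + 1
4 = 4·1 + 0
gcd = 1, so the inverse exists. Back-substitute:
1 = 29 − 7·4
1 = −7·1164 + 281·29
1 = 281·10505 − 2536·1164
1 = −2536·32679 + 7889·10505
1 = 7889·271937 − 65648·32679
1 = −65648·1120427 + 270481·271937
1 = 270481·1392364 − 336129·1120427
Hence 1120427⁻¹ ≡ -336129 ≡ 1056235 (mod 1392364).

1056235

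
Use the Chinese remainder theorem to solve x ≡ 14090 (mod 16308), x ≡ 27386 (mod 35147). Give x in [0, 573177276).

324363902

Write x = 14090 + 16308·k. Then 16308·k ≡ 27386 − 14090 ≡ 13296 (mod 35147).
Need 16308⁻¹ mod 35147. Extended Euclid on (35147, 16308):
35147 = 2×16308 + 2531
16308 = 6×2531 + 1122
2531 = 2×1122 + 287
1122 = 3×287 + 261
287 = 1×261 + 26
261 = 10×26 + 1
26 = 26×1 + 0
Back-substitute:
1 = 261 − 10·26
1 = −10·287 + 11·261
1 = 11·1122 − 43·287
1 = −43·2531 + 97·1122
1 = 97·16308 − 625·2531
1 = −625·35147 + 1347·16308
16308⁻¹ ≡ 1347 (mod 35147), so k ≡ 1347·13296 ≡ 19889 (mod 35147).
x = 14090 + 16308·19889 = 324363902.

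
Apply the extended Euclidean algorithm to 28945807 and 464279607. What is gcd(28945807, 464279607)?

Repeated division:
464279607 = 16×28945807 + 1146695
28945807 = 25×1146695 + 278432
1146695 = 4×278432 + 32967
278432 = 8×32967 + 14696
32967 = 2×14696 + 3575
14696 = 4×3575 + 396
3575 = 9×396 + 11
396 = 36×11 + 0
gcd(28945807, 464279607) = 11.
Express as a combination:
11 = 3575 − 9·396
11 = −9·14696 + 37·3575
11 = 37·32967 − 83·14696
11 = −83·278432 + 701·32967
11 = 701·1146695 − 2887·278432
11 = −2887·28945807 + 72876·1146695
11 = 72876·464279607 − 1168903·28945807
So 11 = (72876)·464279607 + (-1168903)·28945807.

11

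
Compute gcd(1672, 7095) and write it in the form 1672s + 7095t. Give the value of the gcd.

11

Euclidean algorithm:
7095 = 4·1672 + 407
1672 = 4·407 + 44
407 = 9·44 + 11
44 = 4·11 + 0
gcd(1672, 7095) = 11.
Express as a combination:
11 = 407 − 9·44
11 = −9·1672 + 37·407
11 = 37·7095 − 157·1672
So 11 = (37)·7095 + (-157)·1672.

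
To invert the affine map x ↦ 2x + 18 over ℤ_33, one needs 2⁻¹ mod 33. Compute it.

17

Run Euclid on (33, 2):
33 = 16*2 + 1
2 = 2*1 + 0
The gcd is 1. Working backward:
1 = 33 − 16·2
Hence 2⁻¹ ≡ -16 ≡ 17 (mod 33).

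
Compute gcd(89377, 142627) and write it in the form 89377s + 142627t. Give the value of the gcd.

Repeated division:
142627 = 1*89377 + 53250
89377 = 1*53250 + 36127
53250 = 1*36127 + 17123
36127 = 2*17123 + 1881
17123 = 9*1881 + 194
1881 = 9*194 + 135
194 = 1*135 + 59
135 = 2*59 + 17
59 = 3*17 + 8
17 = 2*8 + 1
8 = 8*1 + 0
gcd(89377, 142627) = 1.
Express as a combination:
1 = 17 − 2·8
1 = −2·59 + 7·17
1 = 7·135 − 16·59
1 = −16·194 + 23·135
1 = 23·1881 − 223·194
1 = −223·17123 + 2030·1881
1 = 2030·36127 − 4283·17123
1 = −4283·53250 + 6313·36127
1 = 6313·89377 − 10596·53250
1 = −10596·142627 + 16909·89377
So 1 = (-10596)·142627 + (16909)·89377.

1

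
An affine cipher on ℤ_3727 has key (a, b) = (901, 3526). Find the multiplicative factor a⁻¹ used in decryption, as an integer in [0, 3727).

Run Euclid on (3727, 901):
3727 = 4·901 + 123
901 = 7·123 + 40
123 = 3·40 + 3
40 = 13·3 + 1
3 = 3·1 + 0
The gcd is 1. Working backward:
1 = 40 − 13·3
1 = −13·123 + 40·40
1 = 40·901 − 293·123
1 = −293·3727 + 1212·901
So 901·1212 ≡ 1 (mod 3727).

1212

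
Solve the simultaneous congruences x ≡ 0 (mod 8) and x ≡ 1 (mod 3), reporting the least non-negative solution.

Write x = 0 + 8·k. Then 8·k ≡ 1 − 0 ≡ 1 (mod 3).
Need 8⁻¹ mod 3. Extended Euclid on (3, 2):
3 = 1×2 + 1
2 = 2×1 + 0
Back-substitute:
1 = 3 − 2
8⁻¹ ≡ 2 (mod 3), so k ≡ 2·1 ≡ 2 (mod 3).
x = 0 + 8·2 = 16.

16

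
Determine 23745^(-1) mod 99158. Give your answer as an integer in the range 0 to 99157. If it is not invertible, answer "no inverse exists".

Extended Euclidean algorithm:
99158 = 4*23745 + 4178
23745 = 5*4178 + 2855
4178 = 1*2855 + 1323
2855 = 2*1323 + 209
1323 = 6*209 + 69
209 = 3*69 + 2
69 = 34*2 + 1
2 = 2*1 + 0
Since gcd(23745, 99158) = 1, back-substitute to write 1 as a combination:
1 = 69 − 34·2
1 = −34·209 + 103·69
1 = 103·1323 − 652·209
1 = −652·2855 + 1407·1323
1 = 1407·4178 − 2059·2855
1 = −2059·23745 + 11702·4178
1 = 11702·99158 − 48867·23745
So 23745·(-48867) ≡ 1 (mod 99158), and -48867 ≡ 50291 (mod 99158).

50291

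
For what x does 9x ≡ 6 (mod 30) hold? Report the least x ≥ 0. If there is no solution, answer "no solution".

4

First find gcd(9, 30):
30 = 3·9 + 3
9 = 3·3 + 0
gcd = 3 and 3 | 6, so solutions exist. Divide through by 3: 3x ≡ 2 (mod 10).
Now find 3⁻¹ mod 10:
10 = 3·3 + 1
3 = 3·1 + 0
Back-substitute:
1 = 10 − 3·3
So 3·(-3) ≡ 1 (mod 10), i.e. 3⁻¹ ≡ 7.
Then x ≡ 7·2 ≡ 4 (mod 10); the smallest non-negative solution is x = 4.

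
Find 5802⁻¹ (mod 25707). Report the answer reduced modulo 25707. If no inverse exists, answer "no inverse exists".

Compute gcd(5802, 25707):
25707 = 4*5802 + 2499
5802 = 2*2499 + 804
2499 = 3*804 + 87
804 = 9*87 + 21
87 = 4*21 + 3
21 = 7*3 + 0
gcd(5802, 25707) = 3 ≠ 1, so 5802 has no multiplicative inverse modulo 25707.

no inverse exists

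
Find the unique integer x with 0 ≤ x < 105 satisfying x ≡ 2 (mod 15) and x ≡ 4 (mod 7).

32

Write x = 2 + 15·k. Then 15·k ≡ 4 − 2 ≡ 2 (mod 7).
Need 15⁻¹ mod 7. Extended Euclid on (7, 1):
7 = 7·1 + 0
15⁻¹ ≡ 1 (mod 7), so k ≡ 1·2 ≡ 2 (mod 7).
x = 2 + 15·2 = 32.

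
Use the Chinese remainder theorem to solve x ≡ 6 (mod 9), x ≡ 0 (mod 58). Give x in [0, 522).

Write x = 6 + 9·k. Then 9·k ≡ 0 − 6 ≡ 52 (mod 58).
Need 9⁻¹ mod 58. Extended Euclid on (58, 9):
58 = 6·9 + 4
9 = 2·4 + 1
4 = 4·1 + 0
Back-substitute:
1 = 9 − 2·4
1 = −2·58 + 13·9
9⁻¹ ≡ 13 (mod 58), so k ≡ 13·52 ≡ 38 (mod 58).
x = 6 + 9·38 = 348.

348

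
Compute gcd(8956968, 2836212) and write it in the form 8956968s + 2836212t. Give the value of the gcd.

Apply Euclid's algorithm to 8956968 and 2836212:
8956968 = 3·2836212 + 448332
2836212 = 6·448332 + 146220
448332 = 3·146220 + 9672
146220 = 15·9672 + 1140
9672 = 8·1140 + 552
1140 = 2·552 + 36
552 = 15·36 + 12
36 = 3·12 + 0
gcd(8956968, 2836212) = 12.
Back-substituting:
12 = 552 − 15·36
12 = −15·1140 + 31·552
12 = 31·9672 − 263·1140
12 = −263·146220 + 3976·9672
12 = 3976·448332 − 12191·146220
12 = −12191·2836212 + 77122·448332
12 = 77122·8956968 − 243557·2836212
So 12 = (77122)·8956968 + (-243557)·2836212.

12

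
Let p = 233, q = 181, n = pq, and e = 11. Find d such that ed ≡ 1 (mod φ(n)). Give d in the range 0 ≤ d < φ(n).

30371

φ(n) = (p−1)(q−1) = 232·180 = 41760.
Need d with 11·d ≡ 1 (mod 41760). Apply the extended Euclidean algorithm:
41760 = 3796*11 + 4
11 = 2*4 + 3
4 = 1*3 + 1
3 = 3*1 + 0
Back-substitute:
1 = 4 − 3
1 = −11 + 3·4
1 = 3·41760 − 11389·11
So 11·(-11389) ≡ 1 (mod 41760), hence d ≡ -11389 ≡ 30371 (mod 41760).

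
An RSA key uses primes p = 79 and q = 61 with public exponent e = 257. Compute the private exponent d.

φ(n) = (p−1)(q−1) = 78·60 = 4680.
Need d with 257·d ≡ 1 (mod 4680). Apply the extended Euclidean algorithm:
4680 = 18*257 + 54
257 = 4*54 + 41
54 = 1*41 + 13
41 = 3*13 + 2
13 = 6*2 + 1
2 = 2*1 + 0
Back-substitute:
1 = 13 − 6·2
1 = −6·41 + 19·13
1 = 19·54 − 25·41
1 = −25·257 + 119·54
1 = 119·4680 − 2167·257
So 257·(-2167) ≡ 1 (mod 4680), hence d ≡ -2167 ≡ 2513 (mod 4680).

2513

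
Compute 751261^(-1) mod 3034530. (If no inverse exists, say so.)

689011

gcd(3034530, 751261) by repeated division:
3034530 = 4*751261 + 29486
751261 = 25*29486 + 14111
29486 = 2*14111 + 1264
14111 = 11*1264 + 207
1264 = 6*207 + 22
207 = 9*22 + 9
22 = 2*9 + 4
9 = 2*4 + 1
4 = 4*1 + 0
gcd = 1, so the inverse exists. Back-substitute:
1 = 9 − 2·4
1 = −2·22 + 5·9
1 = 5·207 − 47·22
1 = −47·1264 + 287·207
1 = 287·14111 − 3204·1264
1 = −3204·29486 + 6695·14111
1 = 6695·751261 − 170579·29486
1 = −170579·3034530 + 689011·751261
So 751261·689011 ≡ 1 (mod 3034530).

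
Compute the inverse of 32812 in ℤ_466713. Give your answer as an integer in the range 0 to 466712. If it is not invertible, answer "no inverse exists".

no inverse exists

Compute gcd(32812, 466713):
466713 = 14*32812 + 7345
32812 = 4*7345 + 3432
7345 = 2*3432 + 481
3432 = 7*481 + 65
481 = 7*65 + 26
65 = 2*26 + 13
26 = 2*13 + 0
Since gcd = 13 > 1, 32812 is not a unit mod 466713.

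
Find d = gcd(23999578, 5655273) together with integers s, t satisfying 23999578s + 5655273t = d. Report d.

1

Repeated division:
23999578 = 4×5655273 + 1378486
5655273 = 4×1378486 + 141329
1378486 = 9×141329 + 106525
141329 = 1×106525 + 34804
106525 = 3×34804 + 2113
34804 = 16×2113 + 996
2113 = 2×996 + 121
996 = 8×121 + 28
121 = 4×28 + 9
28 = 3×9 + 1
9 = 9×1 + 0
gcd(23999578, 5655273) = 1.
Express as a combination:
1 = 28 − 3·9
1 = −3·121 + 13·28
1 = 13·996 − 107·121
1 = −107·2113 + 227·996
1 = 227·34804 − 3739·2113
1 = −3739·106525 + 11444·34804
1 = 11444·141329 − 15183·106525
1 = −15183·1378486 + 148091·141329
1 = 148091·5655273 − 607547·1378486
1 = −607547·23999578 + 2578279·5655273
So 1 = (-607547)·23999578 + (2578279)·5655273.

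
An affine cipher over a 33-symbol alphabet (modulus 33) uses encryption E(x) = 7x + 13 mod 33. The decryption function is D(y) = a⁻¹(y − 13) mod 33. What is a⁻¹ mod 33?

Run Euclid on (33, 7):
33 = 4·7 + 5
7 = 1·5 + 2
5 = 2·2 + 1
2 = 2·1 + 0
The gcd is 1. Working backward:
1 = 5 − 2·2
1 = −2·7 + 3·5
1 = 3·33 − 14·7
Hence 7⁻¹ ≡ -14 ≡ 19 (mod 33).

19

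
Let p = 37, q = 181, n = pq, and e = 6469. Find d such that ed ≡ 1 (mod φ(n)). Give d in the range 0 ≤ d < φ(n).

589

φ(n) = (p−1)(q−1) = 36·180 = 6480.
Need d with 6469·d ≡ 1 (mod 6480). Apply the extended Euclidean algorithm:
6480 = 1·6469 + 11
6469 = 588·11 + 1
11 = 11·1 + 0
Back-substitute:
1 = 6469 − 588·11
1 = −588·6480 + 589·6469
So 6469·589 ≡ 1 (mod 6480), hence d = 589.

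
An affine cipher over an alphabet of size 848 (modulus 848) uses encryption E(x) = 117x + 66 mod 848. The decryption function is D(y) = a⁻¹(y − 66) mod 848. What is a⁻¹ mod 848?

gcd(848, 117) by repeated division:
848 = 7×117 + 29
117 = 4×29 + 1
29 = 29×1 + 0
The gcd is 1. Working backward:
1 = 117 − 4·29
1 = −4·848 + 29·117
So 117·29 ≡ 1 (mod 848).

29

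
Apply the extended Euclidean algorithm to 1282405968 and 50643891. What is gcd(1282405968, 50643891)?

Repeated division:
1282405968 = 25*50643891 + 16308693
50643891 = 3*16308693 + 1717812
16308693 = 9*1717812 + 848385
1717812 = 2*848385 + 21042
848385 = 40*21042 + 6705
21042 = 3*6705 + 927
6705 = 7*927 + 216
927 = 4*216 + 63
216 = 3*63 + 27
63 = 2*27 + 9
27 = 3*9 + 0
gcd(1282405968, 50643891) = 9.
Back-substituting:
9 = 63 − 2·27
9 = −2·216 + 7·63
9 = 7·927 − 30·216
9 = −30·6705 + 217·927
9 = 217·21042 − 681·6705
9 = −681·848385 + 27457·21042
9 = 27457·1717812 − 55595·848385
9 = −55595·16308693 + 527812·1717812
9 = 527812·50643891 − 1639031·16308693
9 = −1639031·1282405968 + 41503587·50643891
So 9 = (-1639031)·1282405968 + (41503587)·50643891.

9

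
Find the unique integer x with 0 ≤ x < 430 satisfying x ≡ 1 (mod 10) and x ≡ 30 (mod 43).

Write x = 1 + 10·k. Then 10·k ≡ 30 − 1 ≡ 29 (mod 43).
Need 10⁻¹ mod 43. Extended Euclid on (43, 10):
43 = 4*10 + 3
10 = 3*3 + 1
3 = 3*1 + 0
Back-substitute:
1 = 10 − 3·3
1 = −3·43 + 13·10
10⁻¹ ≡ 13 (mod 43), so k ≡ 13·29 ≡ 33 (mod 43).
x = 1 + 10·33 = 331.

331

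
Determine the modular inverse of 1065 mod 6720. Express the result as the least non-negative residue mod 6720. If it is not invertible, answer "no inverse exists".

Compute gcd(1065, 6720):
6720 = 6×1065 + 330
1065 = 3×330 + 75
330 = 4×75 + 30
75 = 2×30 + 15
30 = 2×15 + 0
The gcd is 15, not 1, hence no inverse exists.

no inverse exists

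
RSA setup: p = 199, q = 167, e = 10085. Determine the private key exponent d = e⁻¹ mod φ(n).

φ(n) = (p−1)(q−1) = 198·166 = 32868.
Need d with 10085·d ≡ 1 (mod 32868). Apply the extended Euclidean algorithm:
32868 = 3×10085 + 2613
10085 = 3×2613 + 2246
2613 = 1×2246 + 367
2246 = 6×367 + 44
367 = 8×44 + 15
44 = 2×15 + 14
15 = 1×14 + 1
14 = 14×1 + 0
Back-substitute:
1 = 15 − 14
1 = −44 + 3·15
1 = 3·367 − 25·44
1 = −25·2246 + 153·367
1 = 153·2613 − 178·2246
1 = −178·10085 + 687·2613
1 = 687·32868 − 2239·10085
So 10085·(-2239) ≡ 1 (mod 32868), hence d ≡ -2239 ≡ 30629 (mod 32868).

30629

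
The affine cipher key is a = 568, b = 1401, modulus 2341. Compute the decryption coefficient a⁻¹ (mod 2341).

Apply the Euclidean algorithm to 2341 and 568:
2341 = 4*568 + 69
568 = 8*69 + 16
69 = 4*16 + 5
16 = 3*5 + 1
5 = 5*1 + 0
The gcd is 1. Working backward:
1 = 16 − 3·5
1 = −3·69 + 13·16
1 = 13·568 − 107·69
1 = −107·2341 + 441·568
So 568·441 ≡ 1 (mod 2341).

441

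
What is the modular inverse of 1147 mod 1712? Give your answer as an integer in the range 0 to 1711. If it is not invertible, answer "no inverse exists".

403

Extended Euclidean algorithm:
1712 = 1×1147 + 565
1147 = 2×565 + 17
565 = 33×17 + 4
17 = 4×4 + 1
4 = 4×1 + 0
gcd = 1, so the inverse exists. Back-substitute:
1 = 17 − 4·4
1 = −4·565 + 133·17
1 = 133·1147 − 270·565
1 = −270·1712 + 403·1147
So 1147·403 ≡ 1 (mod 1712).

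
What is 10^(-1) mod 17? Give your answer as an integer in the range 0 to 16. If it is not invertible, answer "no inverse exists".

12

Extended Euclidean algorithm:
17 = 1·10 + 7
10 = 1·7 + 3
7 = 2·3 + 1
3 = 3·1 + 0
gcd = 1, so the inverse exists. Back-substitute:
1 = 7 − 2·3
1 = −2·10 + 3·7
1 = 3·17 − 5·10
Thus 10·(-5) ≡ 1 (mod 17); reducing, -5 mod 17 = 12.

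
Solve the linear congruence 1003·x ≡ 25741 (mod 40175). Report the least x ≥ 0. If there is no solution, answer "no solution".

33872

First find gcd(1003, 40175):
40175 = 40*1003 + 55
1003 = 18*55 + 13
55 = 4*13 + 3
13 = 4*3 + 1
3 = 3*1 + 0
gcd = 1, so a unique solution mod 40175 exists.
Back-substitute for the Bézout coefficients:
1 = 13 − 4·3
1 = −4·55 + 17·13
1 = 17·1003 − 310·55
1 = −310·40175 + 12417·1003
So 1003·(12417) ≡ 1 (mod 40175), giving 1003⁻¹ ≡ 12417.
x ≡ 1003⁻¹·25741 ≡ 12417·25741 ≡ 33872 (mod 40175).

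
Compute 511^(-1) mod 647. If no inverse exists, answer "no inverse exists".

Run Euclid on (647, 511):
647 = 1·511 + 136
511 = 3·136 + 103
136 = 1·103 + 33
103 = 3·33 + 4
33 = 8·4 + 1
4 = 4·1 + 0
Since gcd(511, 647) = 1, back-substitute to write 1 as a combination:
1 = 33 − 8·4
1 = −8·103 + 25·33
1 = 25·136 − 33·103
1 = −33·511 + 124·136
1 = 124·647 − 157·511
Hence 511⁻¹ ≡ -157 ≡ 490 (mod 647).

490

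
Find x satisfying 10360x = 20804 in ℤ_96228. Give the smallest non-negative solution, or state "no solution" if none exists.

13721

First find gcd(10360, 96228):
96228 = 9*10360 + 2988
10360 = 3*2988 + 1396
2988 = 2*1396 + 196
1396 = 7*196 + 24
196 = 8*24 + 4
24 = 6*4 + 0
gcd = 4 and 4 | 20804, so solutions exist. Divide through by 4: 2590x ≡ 5201 (mod 24057).
Now find 2590⁻¹ mod 24057:
24057 = 9*2590 + 747
2590 = 3*747 + 349
747 = 2*349 + 49
349 = 7*49 + 6
49 = 8*6 + 1
6 = 6*1 + 0
Back-substitute:
1 = 49 − 8·6
1 = −8·349 + 57·49
1 = 57·747 − 122·349
1 = −122·2590 + 423·747
1 = 423·24057 − 3929·2590
So 2590·(-3929) ≡ 1 (mod 24057), i.e. 2590⁻¹ ≡ 20128.
Then x ≡ 20128·5201 ≡ 13721 (mod 24057); the smallest non-negative solution is x = 13721.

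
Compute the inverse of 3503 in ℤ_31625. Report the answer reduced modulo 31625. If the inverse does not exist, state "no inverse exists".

Run Euclid on (31625, 3503):
31625 = 9*3503 + 98
3503 = 35*98 + 73
98 = 1*73 + 25
73 = 2*25 + 23
25 = 1*23 + 2
23 = 11*2 + 1
2 = 2*1 + 0
Since gcd(3503, 31625) = 1, back-substitute to write 1 as a combination:
1 = 23 − 11·2
1 = −11·25 + 12·23
1 = 12·73 − 35·25
1 = −35·98 + 47·73
1 = 47·3503 − 1680·98
1 = −1680·31625 + 15167·3503
So 3503·15167 ≡ 1 (mod 31625).

15167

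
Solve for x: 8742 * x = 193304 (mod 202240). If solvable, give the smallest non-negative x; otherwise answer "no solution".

75972

First find gcd(8742, 202240):
202240 = 23·8742 + 1174
8742 = 7·1174 + 524
1174 = 2·524 + 126
524 = 4·126 + 20
126 = 6·20 + 6
20 = 3·6 + 2
6 = 3·2 + 0
gcd = 2 and 2 | 193304, so solutions exist. Divide through by 2: 4371x ≡ 96652 (mod 101120).
Now find 4371⁻¹ mod 101120:
101120 = 23·4371 + 587
4371 = 7·587 + 262
587 = 2·262 + 63
262 = 4·63 + 10
63 = 6·10 + 3
10 = 3·3 + 1
3 = 3·1 + 0
Back-substitute:
1 = 10 − 3·3
1 = −3·63 + 19·10
1 = 19·262 − 79·63
1 = −79·587 + 177·262
1 = 177·4371 − 1318·587
1 = −1318·101120 + 30491·4371
So 4371⁻¹ ≡ 30491 (mod 101120).
Then x ≡ 30491·96652 ≡ 75972 (mod 101120); the smallest non-negative solution is x = 75972.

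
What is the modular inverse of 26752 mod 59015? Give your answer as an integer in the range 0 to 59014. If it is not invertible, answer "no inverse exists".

Compute gcd(26752, 59015):
59015 = 2×26752 + 5511
26752 = 4×5511 + 4708
5511 = 1×4708 + 803
4708 = 5×803 + 693
803 = 1×693 + 110
693 = 6×110 + 33
110 = 3×33 + 11
33 = 3×11 + 0
The gcd is 11, not 1, hence no inverse exists.

no inverse exists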